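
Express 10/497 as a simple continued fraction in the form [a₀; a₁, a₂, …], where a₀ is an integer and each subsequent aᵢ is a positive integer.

10 ÷ 497 → quotient 0, remainder 10
497 ÷ 10 → quotient 49, remainder 7
10 ÷ 7 → quotient 1, remainder 3
7 ÷ 3 → quotient 2, remainder 1
3 ÷ 1 → quotient 3, remainder 0

[0; 49, 1, 2, 3]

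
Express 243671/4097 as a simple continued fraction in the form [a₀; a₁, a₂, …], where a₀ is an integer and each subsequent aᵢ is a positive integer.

[59; 2, 9, 1, 2, 4, 7, 2]

Repeatedly divide and take the remainder:
⌊243671/4097⌋ = 59, remainder 1948
⌊4097/1948⌋ = 2, remainder 201
⌊1948/201⌋ = 9, remainder 139
⌊201/139⌋ = 1, remainder 62
⌊139/62⌋ = 2, remainder 15
⌊62/15⌋ = 4, remainder 2
⌊15/2⌋ = 7, remainder 1
⌊2/1⌋ = 2, remainder 0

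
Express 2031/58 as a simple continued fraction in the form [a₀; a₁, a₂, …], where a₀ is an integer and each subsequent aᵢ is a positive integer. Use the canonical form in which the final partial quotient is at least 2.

Run the Euclidean algorithm, recording each quotient:
⌊2031/58⌋ = 35, remainder 1
⌊58/1⌋ = 58, remainder 0

[35; 58]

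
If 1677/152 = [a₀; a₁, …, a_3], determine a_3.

2

Run the Euclidean algorithm, recording each quotient:
1677 = 11·152 + 5, so a_0 = 11
152 = 30·5 + 2, so a_1 = 30
5 = 2·2 + 1, so a_2 = 2
2 = 2·1 + 0, so a_3 = 2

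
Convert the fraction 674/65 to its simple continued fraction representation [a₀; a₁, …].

[10; 2, 1, 2, 2, 3]

674 = 10·65 + 24, so a_0 = 10
65 = 2·24 + 17, so a_1 = 2
24 = 1·17 + 7, so a_2 = 1
17 = 2·7 + 3, so a_3 = 2
7 = 2·3 + 1, so a_4 = 2
3 = 3·1 + 0, so a_5 = 3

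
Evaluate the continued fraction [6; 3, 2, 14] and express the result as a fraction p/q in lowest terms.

Start with 14.
2 + 1/(14/1) = 2 + 1/14 = 29/14
3 + 1/(29/14) = 3 + 14/29 = 101/29
6 + 1/(101/29) = 6 + 29/101 = 635/101

635/101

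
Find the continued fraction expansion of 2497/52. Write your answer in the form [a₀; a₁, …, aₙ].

2497 ÷ 52 → quotient 48, remainder 1
52 ÷ 1 → quotient 52, remainder 0

[48; 52]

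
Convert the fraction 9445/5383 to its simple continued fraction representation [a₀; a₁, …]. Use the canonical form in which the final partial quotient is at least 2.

9445 = 1·5383 + 4062, so a_0 = 1
5383 = 1·4062 + 1321, so a_1 = 1
4062 = 3·1321 + 99, so a_2 = 3
1321 = 13·99 + 34, so a_3 = 13
99 = 2·34 + 31, so a_4 = 2
34 = 1·31 + 3, so a_5 = 1
31 = 10·3 + 1, so a_6 = 10
3 = 3·1 + 0, so a_7 = 3

[1; 1, 3, 13, 2, 1, 10, 3]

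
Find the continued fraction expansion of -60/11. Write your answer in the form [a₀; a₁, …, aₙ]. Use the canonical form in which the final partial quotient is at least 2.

-60 = -6·11 + 6, so a_0 = -6
11 = 1·6 + 5, so a_1 = 1
6 = 1·5 + 1, so a_2 = 1
5 = 5·1 + 0, so a_3 = 5

[-6; 1, 1, 5]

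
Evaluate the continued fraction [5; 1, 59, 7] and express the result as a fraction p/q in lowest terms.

2519/421

Work from the innermost term outward:
Start with 7.
59 + 1/(7/1) = 59 + 1/7 = 414/7
1 + 1/(414/7) = 1 + 7/414 = 421/414
5 + 1/(421/414) = 5 + 414/421 = 2519/421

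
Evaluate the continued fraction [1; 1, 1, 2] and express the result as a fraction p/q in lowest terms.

a_0 = 1: 1/1
a_1 = 1: 2/1
a_2 = 1: 3/2
a_3 = 2: 8/5

8/5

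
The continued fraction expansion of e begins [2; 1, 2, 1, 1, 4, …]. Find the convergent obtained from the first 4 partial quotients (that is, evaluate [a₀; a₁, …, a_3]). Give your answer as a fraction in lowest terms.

11/4

Use the convergent recurrence hₖ = aₖ·hₖ₋₁ + hₖ₋₂ (and likewise for the denominators kₖ):
a_0 = 2: 2/1
a_1 = 1: 3/1
a_2 = 2: 8/3
a_3 = 1: 11/4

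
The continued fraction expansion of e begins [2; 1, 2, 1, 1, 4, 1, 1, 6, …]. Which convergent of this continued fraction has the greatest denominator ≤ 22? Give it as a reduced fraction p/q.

List convergents until the denominator exceeds the bound:
a_0 = 2: 2/1  (≤ bound)
a_1 = 1: 3/1  (≤ bound)
a_2 = 2: 8/3  (≤ bound)
a_3 = 1: 11/4  (≤ bound)
a_4 = 1: 19/7  (≤ bound)
a_5 = 4: 87/32  (> 22, stop)

19/7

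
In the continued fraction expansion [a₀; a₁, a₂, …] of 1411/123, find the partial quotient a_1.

2

⌊1411/123⌋ = 11, remainder 58
⌊123/58⌋ = 2, remainder 7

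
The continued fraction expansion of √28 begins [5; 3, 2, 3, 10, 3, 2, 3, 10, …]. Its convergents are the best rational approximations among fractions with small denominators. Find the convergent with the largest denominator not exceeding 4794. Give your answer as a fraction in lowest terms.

List convergents until the denominator exceeds the bound:
a_0 = 5: 5/1  (≤ bound)
a_1 = 3: 16/3  (≤ bound)
a_2 = 2: 37/7  (≤ bound)
a_3 = 3: 127/24  (≤ bound)
a_4 = 10: 1307/247  (≤ bound)
a_5 = 3: 4048/765  (≤ bound)
a_6 = 2: 9403/1777  (≤ bound)
a_7 = 3: 32257/6096  (> 4794, stop)

9403/1777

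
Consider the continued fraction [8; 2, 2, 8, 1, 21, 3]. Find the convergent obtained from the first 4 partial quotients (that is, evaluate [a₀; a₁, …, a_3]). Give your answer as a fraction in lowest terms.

a_0 = 8: 8/1
a_1 = 2: 17/2
a_2 = 2: 42/5
a_3 = 8: 353/42

353/42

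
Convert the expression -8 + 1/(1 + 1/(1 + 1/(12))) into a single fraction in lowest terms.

-187/25

a_0 = -8: -8/1
a_1 = 1: -7/1
a_2 = 1: -15/2
a_3 = 12: -187/25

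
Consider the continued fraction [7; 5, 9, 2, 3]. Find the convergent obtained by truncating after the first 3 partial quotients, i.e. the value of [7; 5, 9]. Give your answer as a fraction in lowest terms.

Collapse the nested fraction from the inside out:
Start with 9.
5 + 1/(9/1) = 5 + 1/9 = 46/9
7 + 1/(46/9) = 7 + 9/46 = 331/46

331/46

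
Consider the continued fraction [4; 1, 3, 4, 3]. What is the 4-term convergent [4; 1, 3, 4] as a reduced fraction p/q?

81/17

Compute successive convergents:
a_0 = 4: 4/1
a_1 = 1: 5/1
a_2 = 3: 19/4
a_3 = 4: 81/17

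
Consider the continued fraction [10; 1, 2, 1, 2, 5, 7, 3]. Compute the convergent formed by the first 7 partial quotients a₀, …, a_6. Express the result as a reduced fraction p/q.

4549/424

Work from the innermost term outward:
Start with 7.
5 + 1/(7/1) = 5 + 1/7 = 36/7
2 + 1/(36/7) = 2 + 7/36 = 79/36
1 + 1/(79/36) = 1 + 36/79 = 115/79
2 + 1/(115/79) = 2 + 79/115 = 309/115
1 + 1/(309/115) = 1 + 115/309 = 424/309
10 + 1/(424/309) = 10 + 309/424 = 4549/424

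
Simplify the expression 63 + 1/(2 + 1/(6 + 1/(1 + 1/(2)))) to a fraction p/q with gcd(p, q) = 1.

2729/43

a_0 = 63: 63/1
a_1 = 2: 127/2
a_2 = 6: 825/13
a_3 = 1: 952/15
a_4 = 2: 2729/43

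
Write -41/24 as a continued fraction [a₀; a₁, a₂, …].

Run the Euclidean algorithm, recording each quotient:
-41 = -2·24 + 7, so a_0 = -2
24 = 3·7 + 3, so a_1 = 3
7 = 2·3 + 1, so a_2 = 2
3 = 3·1 + 0, so a_3 = 3

[-2; 3, 2, 3]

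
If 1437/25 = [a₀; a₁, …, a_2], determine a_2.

Apply division with remainder until the remainder is 0:
1437 ÷ 25 → quotient 57, remainder 12
25 ÷ 12 → quotient 2, remainder 1
12 ÷ 1 → quotient 12, remainder 0

12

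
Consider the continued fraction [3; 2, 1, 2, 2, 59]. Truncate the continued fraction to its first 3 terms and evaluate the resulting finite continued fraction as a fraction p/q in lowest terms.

10/3

Work from the innermost term outward:
Start with 1.
2 + 1/(1/1) = 2 + 1/1 = 3/1
3 + 1/(3/1) = 3 + 1/3 = 10/3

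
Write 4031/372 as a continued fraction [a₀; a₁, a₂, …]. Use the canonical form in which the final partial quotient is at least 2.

⌊4031/372⌋ = 10, remainder 311
⌊372/311⌋ = 1, remainder 61
⌊311/61⌋ = 5, remainder 6
⌊61/6⌋ = 10, remainder 1
⌊6/1⌋ = 6, remainder 0

[10; 1, 5, 10, 6]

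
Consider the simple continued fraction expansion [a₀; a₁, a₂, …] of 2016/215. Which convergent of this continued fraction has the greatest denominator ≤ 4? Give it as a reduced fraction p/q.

List convergents until the denominator exceeds the bound:
a_0 = 9: 9/1  (≤ bound)
a_1 = 2: 19/2  (≤ bound)
a_2 = 1: 28/3  (≤ bound)
a_3 = 1: 47/5  (> 4, stop)

28/3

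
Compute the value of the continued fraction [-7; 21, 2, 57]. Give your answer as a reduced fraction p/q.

a_0 = -7: -7/1
a_1 = 21: -146/21
a_2 = 2: -299/43
a_3 = 57: -17189/2472

-17189/2472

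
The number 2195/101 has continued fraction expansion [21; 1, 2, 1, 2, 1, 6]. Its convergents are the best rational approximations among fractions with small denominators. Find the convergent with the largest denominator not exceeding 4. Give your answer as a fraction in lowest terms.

87/4

a_0 = 21: 21/1  (≤ bound)
a_1 = 1: 22/1  (≤ bound)
a_2 = 2: 65/3  (≤ bound)
a_3 = 1: 87/4  (≤ bound)
a_4 = 2: 239/11  (> 4, stop)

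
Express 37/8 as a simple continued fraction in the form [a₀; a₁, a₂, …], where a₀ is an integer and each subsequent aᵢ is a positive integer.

[4; 1, 1, 1, 2]

37 ÷ 8 → quotient 4, remainder 5
8 ÷ 5 → quotient 1, remainder 3
5 ÷ 3 → quotient 1, remainder 2
3 ÷ 2 → quotient 1, remainder 1
2 ÷ 1 → quotient 2, remainder 0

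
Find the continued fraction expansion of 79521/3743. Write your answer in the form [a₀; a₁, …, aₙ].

[21; 4, 12, 1, 13, 5]

Run the Euclidean algorithm, recording each quotient:
⌊79521/3743⌋ = 21, remainder 918
⌊3743/918⌋ = 4, remainder 71
⌊918/71⌋ = 12, remainder 66
⌊71/66⌋ = 1, remainder 5
⌊66/5⌋ = 13, remainder 1
⌊5/1⌋ = 5, remainder 0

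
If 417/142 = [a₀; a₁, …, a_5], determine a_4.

3

Repeatedly divide and take the remainder:
417 = 2·142 + 133, so a_0 = 2
142 = 1·133 + 9, so a_1 = 1
133 = 14·9 + 7, so a_2 = 14
9 = 1·7 + 2, so a_3 = 1
7 = 3·2 + 1, so a_4 = 3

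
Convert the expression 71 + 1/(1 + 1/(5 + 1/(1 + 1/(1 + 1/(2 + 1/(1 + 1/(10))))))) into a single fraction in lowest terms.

35421/493

Build up convergents one term at a time:
a_0 = 71: 71/1
a_1 = 1: 72/1
a_2 = 5: 431/6
a_3 = 1: 503/7
a_4 = 1: 934/13
a_5 = 2: 2371/33
a_6 = 1: 3305/46
a_7 = 10: 35421/493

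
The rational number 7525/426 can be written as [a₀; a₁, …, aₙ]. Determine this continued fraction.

7525 = 17·426 + 283, so a_0 = 17
426 = 1·283 + 143, so a_1 = 1
283 = 1·143 + 140, so a_2 = 1
143 = 1·140 + 3, so a_3 = 1
140 = 46·3 + 2, so a_4 = 46
3 = 1·2 + 1, so a_5 = 1
2 = 2·1 + 0, so a_6 = 2

[17; 1, 1, 1, 46, 1, 2]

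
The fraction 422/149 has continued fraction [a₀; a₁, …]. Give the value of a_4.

24

Run the Euclidean algorithm, recording each quotient:
⌊422/149⌋ = 2, remainder 124
⌊149/124⌋ = 1, remainder 25
⌊124/25⌋ = 4, remainder 24
⌊25/24⌋ = 1, remainder 1
⌊24/1⌋ = 24, remainder 0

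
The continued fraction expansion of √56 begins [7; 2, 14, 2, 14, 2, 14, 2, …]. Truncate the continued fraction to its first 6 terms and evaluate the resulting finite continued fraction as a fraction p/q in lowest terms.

Start with 2.
14 + 1/(2/1) = 14 + 1/2 = 29/2
2 + 1/(29/2) = 2 + 2/29 = 60/29
14 + 1/(60/29) = 14 + 29/60 = 869/60
2 + 1/(869/60) = 2 + 60/869 = 1798/869
7 + 1/(1798/869) = 7 + 869/1798 = 13455/1798

13455/1798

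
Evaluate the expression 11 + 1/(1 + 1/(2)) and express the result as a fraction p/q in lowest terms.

35/3

Start with 2.
1 + 1/(2/1) = 1 + 1/2 = 3/2
11 + 1/(3/2) = 11 + 2/3 = 35/3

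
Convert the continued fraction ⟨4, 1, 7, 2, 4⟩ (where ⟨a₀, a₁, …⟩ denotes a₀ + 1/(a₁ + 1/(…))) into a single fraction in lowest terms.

371/76

Build up convergents one term at a time:
a_0 = 4: 4/1
a_1 = 1: 5/1
a_2 = 7: 39/8
a_3 = 2: 83/17
a_4 = 4: 371/76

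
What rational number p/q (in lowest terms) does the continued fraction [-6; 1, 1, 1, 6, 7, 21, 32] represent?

-518269/96879

Start with 32.
21 + 1/(32/1) = 21 + 1/32 = 673/32
7 + 1/(673/32) = 7 + 32/673 = 4743/673
6 + 1/(4743/673) = 6 + 673/4743 = 29131/4743
1 + 1/(29131/4743) = 1 + 4743/29131 = 33874/29131
1 + 1/(33874/29131) = 1 + 29131/33874 = 63005/33874
1 + 1/(63005/33874) = 1 + 33874/63005 = 96879/63005
-6 + 1/(96879/63005) = -6 + 63005/96879 = -518269/96879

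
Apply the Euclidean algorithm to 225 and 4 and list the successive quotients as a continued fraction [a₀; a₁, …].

225 ÷ 4 → quotient 56, remainder 1
4 ÷ 1 → quotient 4, remainder 0

[56; 4]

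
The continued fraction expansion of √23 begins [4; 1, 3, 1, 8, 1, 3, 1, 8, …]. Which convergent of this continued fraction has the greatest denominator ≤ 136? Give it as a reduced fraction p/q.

235/49

a_0 = 4: 4/1  (≤ bound)
a_1 = 1: 5/1  (≤ bound)
a_2 = 3: 19/4  (≤ bound)
a_3 = 1: 24/5  (≤ bound)
a_4 = 8: 211/44  (≤ bound)
a_5 = 1: 235/49  (≤ bound)
a_6 = 3: 916/191  (> 136, stop)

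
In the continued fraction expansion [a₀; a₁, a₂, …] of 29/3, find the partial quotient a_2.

Repeatedly divide and take the remainder:
⌊29/3⌋ = 9, remainder 2
⌊3/2⌋ = 1, remainder 1
⌊2/1⌋ = 2, remainder 0

2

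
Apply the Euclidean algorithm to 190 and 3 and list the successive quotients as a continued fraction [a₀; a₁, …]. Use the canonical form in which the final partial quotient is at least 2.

190 = 63·3 + 1, so a_0 = 63
3 = 3·1 + 0, so a_1 = 3

[63; 3]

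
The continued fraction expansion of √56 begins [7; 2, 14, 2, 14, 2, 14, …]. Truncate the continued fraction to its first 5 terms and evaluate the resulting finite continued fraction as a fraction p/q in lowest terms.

6503/869

Start with 14.
2 + 1/(14/1) = 2 + 1/14 = 29/14
14 + 1/(29/14) = 14 + 14/29 = 420/29
2 + 1/(420/29) = 2 + 29/420 = 869/420
7 + 1/(869/420) = 7 + 420/869 = 6503/869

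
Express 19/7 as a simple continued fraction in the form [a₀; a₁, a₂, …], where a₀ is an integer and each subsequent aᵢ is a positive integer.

19 = 2·7 + 5, so a_0 = 2
7 = 1·5 + 2, so a_1 = 1
5 = 2·2 + 1, so a_2 = 2
2 = 2·1 + 0, so a_3 = 2

[2; 1, 2, 2]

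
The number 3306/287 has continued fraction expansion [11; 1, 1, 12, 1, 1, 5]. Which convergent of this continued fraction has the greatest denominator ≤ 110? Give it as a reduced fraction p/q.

List convergents until the denominator exceeds the bound:
a_0 = 11: 11/1  (≤ bound)
a_1 = 1: 12/1  (≤ bound)
a_2 = 1: 23/2  (≤ bound)
a_3 = 12: 288/25  (≤ bound)
a_4 = 1: 311/27  (≤ bound)
a_5 = 1: 599/52  (≤ bound)
a_6 = 5: 3306/287  (> 110, stop)

599/52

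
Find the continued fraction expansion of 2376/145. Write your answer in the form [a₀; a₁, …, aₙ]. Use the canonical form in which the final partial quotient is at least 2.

Repeatedly divide and take the remainder:
2376 = 16·145 + 56, so a_0 = 16
145 = 2·56 + 33, so a_1 = 2
56 = 1·33 + 23, so a_2 = 1
33 = 1·23 + 10, so a_3 = 1
23 = 2·10 + 3, so a_4 = 2
10 = 3·3 + 1, so a_5 = 3
3 = 3·1 + 0, so a_6 = 3

[16; 2, 1, 1, 2, 3, 3]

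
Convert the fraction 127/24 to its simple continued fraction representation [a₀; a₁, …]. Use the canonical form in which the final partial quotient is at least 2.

[5; 3, 2, 3]

Apply division with remainder until the remainder is 0:
127 ÷ 24 → quotient 5, remainder 7
24 ÷ 7 → quotient 3, remainder 3
7 ÷ 3 → quotient 2, remainder 1
3 ÷ 1 → quotient 3, remainder 0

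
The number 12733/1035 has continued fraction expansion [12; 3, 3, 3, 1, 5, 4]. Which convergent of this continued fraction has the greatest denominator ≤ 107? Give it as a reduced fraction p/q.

529/43

a_0 = 12: 12/1  (≤ bound)
a_1 = 3: 37/3  (≤ bound)
a_2 = 3: 123/10  (≤ bound)
a_3 = 3: 406/33  (≤ bound)
a_4 = 1: 529/43  (≤ bound)
a_5 = 5: 3051/248  (> 107, stop)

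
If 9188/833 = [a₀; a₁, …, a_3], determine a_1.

9188 = 11·833 + 25, so a_0 = 11
833 = 33·25 + 8, so a_1 = 33

33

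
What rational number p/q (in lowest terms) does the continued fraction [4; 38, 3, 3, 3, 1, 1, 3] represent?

41791/10380

Start with 3.
1 + 1/(3/1) = 1 + 1/3 = 4/3
1 + 1/(4/3) = 1 + 3/4 = 7/4
3 + 1/(7/4) = 3 + 4/7 = 25/7
3 + 1/(25/7) = 3 + 7/25 = 82/25
3 + 1/(82/25) = 3 + 25/82 = 271/82
38 + 1/(271/82) = 38 + 82/271 = 10380/271
4 + 1/(10380/271) = 4 + 271/10380 = 41791/10380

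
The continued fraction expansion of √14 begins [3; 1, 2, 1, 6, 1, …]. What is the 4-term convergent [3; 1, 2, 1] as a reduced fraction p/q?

Work from the innermost term outward:
Start with 1.
2 + 1/(1/1) = 2 + 1/1 = 3/1
1 + 1/(3/1) = 1 + 1/3 = 4/3
3 + 1/(4/3) = 3 + 3/4 = 15/4

15/4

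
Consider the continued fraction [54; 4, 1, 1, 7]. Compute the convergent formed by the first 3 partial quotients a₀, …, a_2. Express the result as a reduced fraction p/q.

271/5

Compute successive convergents:
a_0 = 54: 54/1
a_1 = 4: 217/4
a_2 = 1: 271/5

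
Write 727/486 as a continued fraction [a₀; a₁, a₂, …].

Run the Euclidean algorithm, recording each quotient:
727 ÷ 486 → quotient 1, remainder 241
486 ÷ 241 → quotient 2, remainder 4
241 ÷ 4 → quotient 60, remainder 1
4 ÷ 1 → quotient 4, remainder 0

[1; 2, 60, 4]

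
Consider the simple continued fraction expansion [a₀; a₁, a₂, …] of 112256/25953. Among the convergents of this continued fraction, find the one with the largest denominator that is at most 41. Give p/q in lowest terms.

a_0 = 4: 4/1  (≤ bound)
a_1 = 3: 13/3  (≤ bound)
a_2 = 13: 173/40  (≤ bound)
a_3 = 1: 186/43  (> 41, stop)

173/40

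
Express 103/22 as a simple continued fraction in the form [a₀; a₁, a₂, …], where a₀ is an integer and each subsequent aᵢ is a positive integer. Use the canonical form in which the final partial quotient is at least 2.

⌊103/22⌋ = 4, remainder 15
⌊22/15⌋ = 1, remainder 7
⌊15/7⌋ = 2, remainder 1
⌊7/1⌋ = 7, remainder 0

[4; 1, 2, 7]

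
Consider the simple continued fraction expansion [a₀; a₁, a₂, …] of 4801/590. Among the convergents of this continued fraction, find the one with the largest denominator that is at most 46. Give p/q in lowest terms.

a_0 = 8: 8/1  (≤ bound)
a_1 = 7: 57/7  (≤ bound)
a_2 = 3: 179/22  (≤ bound)
a_3 = 1: 236/29  (≤ bound)
a_4 = 1: 415/51  (> 46, stop)

236/29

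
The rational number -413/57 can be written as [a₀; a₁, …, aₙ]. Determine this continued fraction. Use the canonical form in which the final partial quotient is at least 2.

-413 = -8·57 + 43, so a_0 = -8
57 = 1·43 + 14, so a_1 = 1
43 = 3·14 + 1, so a_2 = 3
14 = 14·1 + 0, so a_3 = 14

[-8; 1, 3, 14]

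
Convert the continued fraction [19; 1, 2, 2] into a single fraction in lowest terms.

a_0 = 19: 19/1
a_1 = 1: 20/1
a_2 = 2: 59/3
a_3 = 2: 138/7

138/7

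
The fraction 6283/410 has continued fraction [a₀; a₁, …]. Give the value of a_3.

11

Apply division with remainder until the remainder is 0:
⌊6283/410⌋ = 15, remainder 133
⌊410/133⌋ = 3, remainder 11
⌊133/11⌋ = 12, remainder 1
⌊11/1⌋ = 11, remainder 0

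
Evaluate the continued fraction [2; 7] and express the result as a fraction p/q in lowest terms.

15/7

a_0 = 2: 2/1
a_1 = 7: 15/7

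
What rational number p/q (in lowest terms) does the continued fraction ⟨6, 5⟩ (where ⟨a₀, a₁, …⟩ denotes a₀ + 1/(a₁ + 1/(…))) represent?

31/5

Start with 5.
6 + 1/(5/1) = 6 + 1/5 = 31/5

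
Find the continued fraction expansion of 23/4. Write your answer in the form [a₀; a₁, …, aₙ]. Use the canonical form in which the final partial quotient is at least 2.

[5; 1, 3]

⌊23/4⌋ = 5, remainder 3
⌊4/3⌋ = 1, remainder 1
⌊3/1⌋ = 3, remainder 0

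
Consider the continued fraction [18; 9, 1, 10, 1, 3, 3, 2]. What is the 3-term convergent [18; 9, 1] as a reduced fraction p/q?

181/10

a_0 = 18: 18/1
a_1 = 9: 163/9
a_2 = 1: 181/10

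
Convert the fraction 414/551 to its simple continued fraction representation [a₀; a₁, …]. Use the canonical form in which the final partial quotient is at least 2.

[0; 1, 3, 45, 1, 2]

⌊414/551⌋ = 0, remainder 414
⌊551/414⌋ = 1, remainder 137
⌊414/137⌋ = 3, remainder 3
⌊137/3⌋ = 45, remainder 2
⌊3/2⌋ = 1, remainder 1
⌊2/1⌋ = 2, remainder 0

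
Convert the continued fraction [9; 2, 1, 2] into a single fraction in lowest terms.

a_0 = 9: 9/1
a_1 = 2: 19/2
a_2 = 1: 28/3
a_3 = 2: 75/8

75/8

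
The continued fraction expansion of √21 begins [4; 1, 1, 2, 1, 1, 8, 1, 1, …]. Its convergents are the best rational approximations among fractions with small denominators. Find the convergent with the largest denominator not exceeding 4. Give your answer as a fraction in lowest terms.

9/2

List convergents until the denominator exceeds the bound:
a_0 = 4: 4/1  (≤ bound)
a_1 = 1: 5/1  (≤ bound)
a_2 = 1: 9/2  (≤ bound)
a_3 = 2: 23/5  (> 4, stop)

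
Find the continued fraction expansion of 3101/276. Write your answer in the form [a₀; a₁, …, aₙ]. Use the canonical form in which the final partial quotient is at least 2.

[11; 4, 4, 16]

Repeatedly divide and take the remainder:
3101 = 11·276 + 65, so a_0 = 11
276 = 4·65 + 16, so a_1 = 4
65 = 4·16 + 1, so a_2 = 4
16 = 16·1 + 0, so a_3 = 16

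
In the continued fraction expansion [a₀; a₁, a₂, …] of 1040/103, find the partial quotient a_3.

1040 = 10·103 + 10, so a_0 = 10
103 = 10·10 + 3, so a_1 = 10
10 = 3·3 + 1, so a_2 = 3
3 = 3·1 + 0, so a_3 = 3

3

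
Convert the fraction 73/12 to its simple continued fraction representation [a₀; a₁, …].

[6; 12]

73 ÷ 12 → quotient 6, remainder 1
12 ÷ 1 → quotient 12, remainder 0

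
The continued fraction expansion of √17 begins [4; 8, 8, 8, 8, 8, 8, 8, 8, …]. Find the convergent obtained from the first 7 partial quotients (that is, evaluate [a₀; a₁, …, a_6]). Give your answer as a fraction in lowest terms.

1166876/283009

Start with 8.
8 + 1/(8/1) = 8 + 1/8 = 65/8
8 + 1/(65/8) = 8 + 8/65 = 528/65
8 + 1/(528/65) = 8 + 65/528 = 4289/528
8 + 1/(4289/528) = 8 + 528/4289 = 34840/4289
8 + 1/(34840/4289) = 8 + 4289/34840 = 283009/34840
4 + 1/(283009/34840) = 4 + 34840/283009 = 1166876/283009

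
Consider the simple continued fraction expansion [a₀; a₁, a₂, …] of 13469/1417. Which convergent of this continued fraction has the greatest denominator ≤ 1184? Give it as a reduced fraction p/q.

3593/378

List convergents until the denominator exceeds the bound:
a_0 = 9: 9/1  (≤ bound)
a_1 = 1: 10/1  (≤ bound)
a_2 = 1: 19/2  (≤ bound)
a_3 = 46: 884/93  (≤ bound)
a_4 = 1: 903/95  (≤ bound)
a_5 = 2: 2690/283  (≤ bound)
a_6 = 1: 3593/378  (≤ bound)
a_7 = 3: 13469/1417  (> 1184, stop)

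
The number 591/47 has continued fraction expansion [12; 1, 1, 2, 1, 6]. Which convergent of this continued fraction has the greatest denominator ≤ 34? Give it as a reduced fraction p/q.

a_0 = 12: 12/1  (≤ bound)
a_1 = 1: 13/1  (≤ bound)
a_2 = 1: 25/2  (≤ bound)
a_3 = 2: 63/5  (≤ bound)
a_4 = 1: 88/7  (≤ bound)
a_5 = 6: 591/47  (> 34, stop)

88/7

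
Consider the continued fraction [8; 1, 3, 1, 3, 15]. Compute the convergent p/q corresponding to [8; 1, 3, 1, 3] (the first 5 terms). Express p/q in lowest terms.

Compute successive convergents:
a_0 = 8: 8/1
a_1 = 1: 9/1
a_2 = 3: 35/4
a_3 = 1: 44/5
a_4 = 3: 167/19

167/19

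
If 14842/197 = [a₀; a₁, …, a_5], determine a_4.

1

Repeatedly divide and take the remainder:
14842 = 75·197 + 67, so a_0 = 75
197 = 2·67 + 63, so a_1 = 2
67 = 1·63 + 4, so a_2 = 1
63 = 15·4 + 3, so a_3 = 15
4 = 1·3 + 1, so a_4 = 1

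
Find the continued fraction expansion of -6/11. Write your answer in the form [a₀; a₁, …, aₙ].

Apply division with remainder until the remainder is 0:
⌊-6/11⌋ = -1, remainder 5
⌊11/5⌋ = 2, remainder 1
⌊5/1⌋ = 5, remainder 0

[-1; 2, 5]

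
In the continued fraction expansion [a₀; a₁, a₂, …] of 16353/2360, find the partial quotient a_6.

16353 = 6·2360 + 2193, so a_0 = 6
2360 = 1·2193 + 167, so a_1 = 1
2193 = 13·167 + 22, so a_2 = 13
167 = 7·22 + 13, so a_3 = 7
22 = 1·13 + 9, so a_4 = 1
13 = 1·9 + 4, so a_5 = 1
9 = 2·4 + 1, so a_6 = 2

2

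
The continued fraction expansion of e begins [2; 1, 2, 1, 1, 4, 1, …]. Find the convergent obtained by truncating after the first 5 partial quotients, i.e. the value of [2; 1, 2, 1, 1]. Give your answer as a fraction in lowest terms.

19/7

a_0 = 2: 2/1
a_1 = 1: 3/1
a_2 = 2: 8/3
a_3 = 1: 11/4
a_4 = 1: 19/7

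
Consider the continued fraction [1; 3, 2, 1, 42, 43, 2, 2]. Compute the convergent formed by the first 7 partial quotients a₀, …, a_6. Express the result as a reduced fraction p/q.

48311/37169

Build up convergents one term at a time:
a_0 = 1: 1/1
a_1 = 3: 4/3
a_2 = 2: 9/7
a_3 = 1: 13/10
a_4 = 42: 555/427
a_5 = 43: 23878/18371
a_6 = 2: 48311/37169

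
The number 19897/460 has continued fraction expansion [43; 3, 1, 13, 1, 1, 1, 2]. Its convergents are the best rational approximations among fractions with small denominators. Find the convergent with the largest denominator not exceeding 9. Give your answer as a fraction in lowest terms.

173/4

a_0 = 43: 43/1  (≤ bound)
a_1 = 3: 130/3  (≤ bound)
a_2 = 1: 173/4  (≤ bound)
a_3 = 13: 2379/55  (> 9, stop)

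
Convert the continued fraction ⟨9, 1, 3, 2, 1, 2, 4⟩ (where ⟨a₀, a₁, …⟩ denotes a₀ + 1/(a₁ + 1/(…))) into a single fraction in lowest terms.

1495/153

Start with 4.
2 + 1/(4/1) = 2 + 1/4 = 9/4
1 + 1/(9/4) = 1 + 4/9 = 13/9
2 + 1/(13/9) = 2 + 9/13 = 35/13
3 + 1/(35/13) = 3 + 13/35 = 118/35
1 + 1/(118/35) = 1 + 35/118 = 153/118
9 + 1/(153/118) = 9 + 118/153 = 1495/153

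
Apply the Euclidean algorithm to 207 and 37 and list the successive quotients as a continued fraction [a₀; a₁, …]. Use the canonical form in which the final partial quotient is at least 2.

207 = 5·37 + 22, so a_0 = 5
37 = 1·22 + 15, so a_1 = 1
22 = 1·15 + 7, so a_2 = 1
15 = 2·7 + 1, so a_3 = 2
7 = 7·1 + 0, so a_4 = 7

[5; 1, 1, 2, 7]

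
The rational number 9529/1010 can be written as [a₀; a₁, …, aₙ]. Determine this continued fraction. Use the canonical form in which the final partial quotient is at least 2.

[9; 2, 3, 3, 14, 3]

9529 = 9·1010 + 439, so a_0 = 9
1010 = 2·439 + 132, so a_1 = 2
439 = 3·132 + 43, so a_2 = 3
132 = 3·43 + 3, so a_3 = 3
43 = 14·3 + 1, so a_4 = 14
3 = 3·1 + 0, so a_5 = 3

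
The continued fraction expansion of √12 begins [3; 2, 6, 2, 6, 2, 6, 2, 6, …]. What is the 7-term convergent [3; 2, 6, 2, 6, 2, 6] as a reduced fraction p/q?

8733/2521

a_0 = 3: 3/1
a_1 = 2: 7/2
a_2 = 6: 45/13
a_3 = 2: 97/28
a_4 = 6: 627/181
a_5 = 2: 1351/390
a_6 = 6: 8733/2521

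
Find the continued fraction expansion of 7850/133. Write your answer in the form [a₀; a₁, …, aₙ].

7850 = 59·133 + 3, so a_0 = 59
133 = 44·3 + 1, so a_1 = 44
3 = 3·1 + 0, so a_2 = 3

[59; 44, 3]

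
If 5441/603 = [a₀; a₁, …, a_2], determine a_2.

14

Apply division with remainder until the remainder is 0:
⌊5441/603⌋ = 9, remainder 14
⌊603/14⌋ = 43, remainder 1
⌊14/1⌋ = 14, remainder 0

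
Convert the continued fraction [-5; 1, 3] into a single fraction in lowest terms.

a_0 = -5: -5/1
a_1 = 1: -4/1
a_2 = 3: -17/4

-17/4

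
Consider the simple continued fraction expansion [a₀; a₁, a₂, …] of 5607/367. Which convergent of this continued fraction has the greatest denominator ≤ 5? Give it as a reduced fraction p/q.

a_0 = 15: 15/1  (≤ bound)
a_1 = 3: 46/3  (≤ bound)
a_2 = 1: 61/4  (≤ bound)
a_3 = 1: 107/7  (> 5, stop)

61/4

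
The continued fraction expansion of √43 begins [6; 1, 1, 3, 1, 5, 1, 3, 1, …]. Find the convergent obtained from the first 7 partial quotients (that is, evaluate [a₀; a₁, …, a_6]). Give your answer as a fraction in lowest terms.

a_0 = 6: 6/1
a_1 = 1: 7/1
a_2 = 1: 13/2
a_3 = 3: 46/7
a_4 = 1: 59/9
a_5 = 5: 341/52
a_6 = 1: 400/61

400/61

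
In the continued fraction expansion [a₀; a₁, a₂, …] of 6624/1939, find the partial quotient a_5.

3

6624 ÷ 1939 → quotient 3, remainder 807
1939 ÷ 807 → quotient 2, remainder 325
807 ÷ 325 → quotient 2, remainder 157
325 ÷ 157 → quotient 2, remainder 11
157 ÷ 11 → quotient 14, remainder 3
11 ÷ 3 → quotient 3, remainder 2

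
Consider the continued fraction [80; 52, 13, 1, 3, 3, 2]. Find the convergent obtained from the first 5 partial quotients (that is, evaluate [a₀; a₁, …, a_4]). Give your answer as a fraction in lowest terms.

Start with 3.
1 + 1/(3/1) = 1 + 1/3 = 4/3
13 + 1/(4/3) = 13 + 3/4 = 55/4
52 + 1/(55/4) = 52 + 4/55 = 2864/55
80 + 1/(2864/55) = 80 + 55/2864 = 229175/2864

229175/2864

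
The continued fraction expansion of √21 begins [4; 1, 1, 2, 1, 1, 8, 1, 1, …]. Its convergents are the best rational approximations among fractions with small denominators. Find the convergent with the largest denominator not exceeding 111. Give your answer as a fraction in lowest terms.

472/103

List convergents until the denominator exceeds the bound:
a_0 = 4: 4/1  (≤ bound)
a_1 = 1: 5/1  (≤ bound)
a_2 = 1: 9/2  (≤ bound)
a_3 = 2: 23/5  (≤ bound)
a_4 = 1: 32/7  (≤ bound)
a_5 = 1: 55/12  (≤ bound)
a_6 = 8: 472/103  (≤ bound)
a_7 = 1: 527/115  (> 111, stop)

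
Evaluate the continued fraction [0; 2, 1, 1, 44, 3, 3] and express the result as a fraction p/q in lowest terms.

a_0 = 0: 0/1
a_1 = 2: 1/2
a_2 = 1: 1/3
a_3 = 1: 2/5
a_4 = 44: 89/223
a_5 = 3: 269/674
a_6 = 3: 896/2245

896/2245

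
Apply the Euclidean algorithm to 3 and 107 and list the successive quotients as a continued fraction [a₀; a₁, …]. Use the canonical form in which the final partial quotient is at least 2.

[0; 35, 1, 2]

3 ÷ 107 → quotient 0, remainder 3
107 ÷ 3 → quotient 35, remainder 2
3 ÷ 2 → quotient 1, remainder 1
2 ÷ 1 → quotient 2, remainder 0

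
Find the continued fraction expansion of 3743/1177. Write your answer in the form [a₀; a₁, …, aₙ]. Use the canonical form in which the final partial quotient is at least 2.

3743 ÷ 1177 → quotient 3, remainder 212
1177 ÷ 212 → quotient 5, remainder 117
212 ÷ 117 → quotient 1, remainder 95
117 ÷ 95 → quotient 1, remainder 22
95 ÷ 22 → quotient 4, remainder 7
22 ÷ 7 → quotient 3, remainder 1
7 ÷ 1 → quotient 7, remainder 0

[3; 5, 1, 1, 4, 3, 7]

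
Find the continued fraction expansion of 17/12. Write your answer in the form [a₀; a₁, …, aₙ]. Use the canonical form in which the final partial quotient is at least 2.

17 = 1·12 + 5, so a_0 = 1
12 = 2·5 + 2, so a_1 = 2
5 = 2·2 + 1, so a_2 = 2
2 = 2·1 + 0, so a_3 = 2

[1; 2, 2, 2]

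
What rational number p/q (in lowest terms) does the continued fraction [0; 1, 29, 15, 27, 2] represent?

Starting at the tail and folding back:
Start with 2.
27 + 1/(2/1) = 27 + 1/2 = 55/2
15 + 1/(55/2) = 15 + 2/55 = 827/55
29 + 1/(827/55) = 29 + 55/827 = 24038/827
1 + 1/(24038/827) = 1 + 827/24038 = 24865/24038
0 + 1/(24865/24038) = 0 + 24038/24865 = 24038/24865

24038/24865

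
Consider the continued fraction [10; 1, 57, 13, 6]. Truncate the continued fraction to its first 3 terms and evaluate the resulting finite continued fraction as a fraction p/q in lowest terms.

637/58

Start with 57.
1 + 1/(57/1) = 1 + 1/57 = 58/57
10 + 1/(58/57) = 10 + 57/58 = 637/58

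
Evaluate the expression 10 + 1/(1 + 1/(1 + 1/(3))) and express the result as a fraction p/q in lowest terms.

74/7

Compute successive convergents:
a_0 = 10: 10/1
a_1 = 1: 11/1
a_2 = 1: 21/2
a_3 = 3: 74/7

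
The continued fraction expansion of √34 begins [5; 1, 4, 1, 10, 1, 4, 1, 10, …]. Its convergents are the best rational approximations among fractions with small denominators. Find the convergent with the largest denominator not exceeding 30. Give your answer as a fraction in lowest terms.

35/6

List convergents until the denominator exceeds the bound:
a_0 = 5: 5/1  (≤ bound)
a_1 = 1: 6/1  (≤ bound)
a_2 = 4: 29/5  (≤ bound)
a_3 = 1: 35/6  (≤ bound)
a_4 = 10: 379/65  (> 30, stop)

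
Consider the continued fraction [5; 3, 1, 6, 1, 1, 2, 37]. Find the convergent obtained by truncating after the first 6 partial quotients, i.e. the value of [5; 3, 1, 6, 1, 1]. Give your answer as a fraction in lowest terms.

Use the convergent recurrence hₖ = aₖ·hₖ₋₁ + hₖ₋₂ (and likewise for the denominators kₖ):
a_0 = 5: 5/1
a_1 = 3: 16/3
a_2 = 1: 21/4
a_3 = 6: 142/27
a_4 = 1: 163/31
a_5 = 1: 305/58

305/58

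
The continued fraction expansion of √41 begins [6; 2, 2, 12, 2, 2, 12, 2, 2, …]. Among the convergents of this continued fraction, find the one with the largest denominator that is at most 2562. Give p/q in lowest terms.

a_0 = 6: 6/1  (≤ bound)
a_1 = 2: 13/2  (≤ bound)
a_2 = 2: 32/5  (≤ bound)
a_3 = 12: 397/62  (≤ bound)
a_4 = 2: 826/129  (≤ bound)
a_5 = 2: 2049/320  (≤ bound)
a_6 = 12: 25414/3969  (> 2562, stop)

2049/320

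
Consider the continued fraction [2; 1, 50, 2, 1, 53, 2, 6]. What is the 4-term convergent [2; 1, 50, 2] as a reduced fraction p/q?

307/103

Build up convergents one term at a time:
a_0 = 2: 2/1
a_1 = 1: 3/1
a_2 = 50: 152/51
a_3 = 2: 307/103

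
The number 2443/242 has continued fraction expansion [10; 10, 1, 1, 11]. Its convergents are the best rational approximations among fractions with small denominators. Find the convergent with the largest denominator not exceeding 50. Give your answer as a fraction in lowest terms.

a_0 = 10: 10/1  (≤ bound)
a_1 = 10: 101/10  (≤ bound)
a_2 = 1: 111/11  (≤ bound)
a_3 = 1: 212/21  (≤ bound)
a_4 = 11: 2443/242  (> 50, stop)

212/21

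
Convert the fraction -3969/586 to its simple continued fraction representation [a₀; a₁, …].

[-7; 4, 2, 2, 6, 4]

⌊-3969/586⌋ = -7, remainder 133
⌊586/133⌋ = 4, remainder 54
⌊133/54⌋ = 2, remainder 25
⌊54/25⌋ = 2, remainder 4
⌊25/4⌋ = 6, remainder 1
⌊4/1⌋ = 4, remainder 0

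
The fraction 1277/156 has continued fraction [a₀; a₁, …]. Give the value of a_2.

1277 ÷ 156 → quotient 8, remainder 29
156 ÷ 29 → quotient 5, remainder 11
29 ÷ 11 → quotient 2, remainder 7

2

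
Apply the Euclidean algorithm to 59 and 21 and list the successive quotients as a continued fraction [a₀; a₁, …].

[2; 1, 4, 4]

59 ÷ 21 → quotient 2, remainder 17
21 ÷ 17 → quotient 1, remainder 4
17 ÷ 4 → quotient 4, remainder 1
4 ÷ 1 → quotient 4, remainder 0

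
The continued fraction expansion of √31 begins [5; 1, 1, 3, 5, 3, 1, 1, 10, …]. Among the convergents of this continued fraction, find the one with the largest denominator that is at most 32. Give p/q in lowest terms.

39/7

a_0 = 5: 5/1  (≤ bound)
a_1 = 1: 6/1  (≤ bound)
a_2 = 1: 11/2  (≤ bound)
a_3 = 3: 39/7  (≤ bound)
a_4 = 5: 206/37  (> 32, stop)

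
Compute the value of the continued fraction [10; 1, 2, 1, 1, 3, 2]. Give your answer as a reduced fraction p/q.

611/57

Start with 2.
3 + 1/(2/1) = 3 + 1/2 = 7/2
1 + 1/(7/2) = 1 + 2/7 = 9/7
1 + 1/(9/7) = 1 + 7/9 = 16/9
2 + 1/(16/9) = 2 + 9/16 = 41/16
1 + 1/(41/16) = 1 + 16/41 = 57/41
10 + 1/(57/41) = 10 + 41/57 = 611/57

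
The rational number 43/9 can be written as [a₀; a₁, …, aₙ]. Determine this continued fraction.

[4; 1, 3, 2]

43 ÷ 9 → quotient 4, remainder 7
9 ÷ 7 → quotient 1, remainder 2
7 ÷ 2 → quotient 3, remainder 1
2 ÷ 1 → quotient 2, remainder 0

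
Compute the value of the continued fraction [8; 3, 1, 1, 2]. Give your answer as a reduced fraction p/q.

149/18

a_0 = 8: 8/1
a_1 = 3: 25/3
a_2 = 1: 33/4
a_3 = 1: 58/7
a_4 = 2: 149/18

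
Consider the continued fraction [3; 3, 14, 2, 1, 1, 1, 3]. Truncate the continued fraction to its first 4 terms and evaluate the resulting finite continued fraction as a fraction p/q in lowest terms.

Start with 2.
14 + 1/(2/1) = 14 + 1/2 = 29/2
3 + 1/(29/2) = 3 + 2/29 = 89/29
3 + 1/(89/29) = 3 + 29/89 = 296/89

296/89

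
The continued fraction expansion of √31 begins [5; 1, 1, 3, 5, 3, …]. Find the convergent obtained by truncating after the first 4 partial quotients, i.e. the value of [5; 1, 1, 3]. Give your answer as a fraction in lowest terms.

a_0 = 5: 5/1
a_1 = 1: 6/1
a_2 = 1: 11/2
a_3 = 3: 39/7

39/7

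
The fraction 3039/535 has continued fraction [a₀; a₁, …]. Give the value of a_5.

Repeatedly divide and take the remainder:
⌊3039/535⌋ = 5, remainder 364
⌊535/364⌋ = 1, remainder 171
⌊364/171⌋ = 2, remainder 22
⌊171/22⌋ = 7, remainder 17
⌊22/17⌋ = 1, remainder 5
⌊17/5⌋ = 3, remainder 2

3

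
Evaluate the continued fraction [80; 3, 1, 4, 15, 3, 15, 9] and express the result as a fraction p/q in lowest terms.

Start with 9.
15 + 1/(9/1) = 15 + 1/9 = 136/9
3 + 1/(136/9) = 3 + 9/136 = 417/136
15 + 1/(417/136) = 15 + 136/417 = 6391/417
4 + 1/(6391/417) = 4 + 417/6391 = 25981/6391
1 + 1/(25981/6391) = 1 + 6391/25981 = 32372/25981
3 + 1/(32372/25981) = 3 + 25981/32372 = 123097/32372
80 + 1/(123097/32372) = 80 + 32372/123097 = 9880132/123097

9880132/123097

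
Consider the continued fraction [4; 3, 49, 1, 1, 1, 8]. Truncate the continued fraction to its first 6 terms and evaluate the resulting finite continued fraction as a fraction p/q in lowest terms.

1949/450

Start with 1.
1 + 1/(1/1) = 1 + 1/1 = 2/1
1 + 1/(2/1) = 1 + 1/2 = 3/2
49 + 1/(3/2) = 49 + 2/3 = 149/3
3 + 1/(149/3) = 3 + 3/149 = 450/149
4 + 1/(450/149) = 4 + 149/450 = 1949/450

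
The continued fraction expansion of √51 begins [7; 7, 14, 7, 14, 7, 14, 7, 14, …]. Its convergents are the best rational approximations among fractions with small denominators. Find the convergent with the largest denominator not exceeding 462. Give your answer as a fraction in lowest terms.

707/99

a_0 = 7: 7/1  (≤ bound)
a_1 = 7: 50/7  (≤ bound)
a_2 = 14: 707/99  (≤ bound)
a_3 = 7: 4999/700  (> 462, stop)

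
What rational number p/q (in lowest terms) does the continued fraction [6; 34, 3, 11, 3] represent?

Start with 3.
11 + 1/(3/1) = 11 + 1/3 = 34/3
3 + 1/(34/3) = 3 + 3/34 = 105/34
34 + 1/(105/34) = 34 + 34/105 = 3604/105
6 + 1/(3604/105) = 6 + 105/3604 = 21729/3604

21729/3604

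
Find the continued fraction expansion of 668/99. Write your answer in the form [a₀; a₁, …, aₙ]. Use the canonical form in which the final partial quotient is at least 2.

[6; 1, 2, 1, 24]

⌊668/99⌋ = 6, remainder 74
⌊99/74⌋ = 1, remainder 25
⌊74/25⌋ = 2, remainder 24
⌊25/24⌋ = 1, remainder 1
⌊24/1⌋ = 24, remainder 0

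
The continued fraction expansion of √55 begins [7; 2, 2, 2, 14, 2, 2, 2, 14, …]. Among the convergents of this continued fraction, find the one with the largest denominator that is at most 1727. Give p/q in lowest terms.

6593/889

List convergents until the denominator exceeds the bound:
a_0 = 7: 7/1  (≤ bound)
a_1 = 2: 15/2  (≤ bound)
a_2 = 2: 37/5  (≤ bound)
a_3 = 2: 89/12  (≤ bound)
a_4 = 14: 1283/173  (≤ bound)
a_5 = 2: 2655/358  (≤ bound)
a_6 = 2: 6593/889  (≤ bound)
a_7 = 2: 15841/2136  (> 1727, stop)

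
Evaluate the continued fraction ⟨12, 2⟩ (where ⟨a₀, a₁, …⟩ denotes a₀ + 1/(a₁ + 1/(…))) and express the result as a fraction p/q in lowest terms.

Starting at the tail and folding back:
Start with 2.
12 + 1/(2/1) = 12 + 1/2 = 25/2

25/2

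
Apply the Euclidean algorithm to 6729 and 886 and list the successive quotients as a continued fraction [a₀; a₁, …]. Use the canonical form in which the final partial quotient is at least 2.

Repeatedly divide and take the remainder:
⌊6729/886⌋ = 7, remainder 527
⌊886/527⌋ = 1, remainder 359
⌊527/359⌋ = 1, remainder 168
⌊359/168⌋ = 2, remainder 23
⌊168/23⌋ = 7, remainder 7
⌊23/7⌋ = 3, remainder 2
⌊7/2⌋ = 3, remainder 1
⌊2/1⌋ = 2, remainder 0

[7; 1, 1, 2, 7, 3, 3, 2]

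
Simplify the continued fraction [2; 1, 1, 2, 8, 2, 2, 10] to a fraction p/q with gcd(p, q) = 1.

5941/2289

Start with 10.
2 + 1/(10/1) = 2 + 1/10 = 21/10
2 + 1/(21/10) = 2 + 10/21 = 52/21
8 + 1/(52/21) = 8 + 21/52 = 437/52
2 + 1/(437/52) = 2 + 52/437 = 926/437
1 + 1/(926/437) = 1 + 437/926 = 1363/926
1 + 1/(1363/926) = 1 + 926/1363 = 2289/1363
2 + 1/(2289/1363) = 2 + 1363/2289 = 5941/2289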